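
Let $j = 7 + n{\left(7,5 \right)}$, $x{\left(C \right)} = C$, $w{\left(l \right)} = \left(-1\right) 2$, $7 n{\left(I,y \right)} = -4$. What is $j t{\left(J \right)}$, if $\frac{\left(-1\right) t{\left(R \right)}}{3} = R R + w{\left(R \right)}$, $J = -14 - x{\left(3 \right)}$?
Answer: $-5535$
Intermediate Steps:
$n{\left(I,y \right)} = - \frac{4}{7}$ ($n{\left(I,y \right)} = \frac{1}{7} \left(-4\right) = - \frac{4}{7}$)
$w{\left(l \right)} = -2$
$j = \frac{45}{7}$ ($j = 7 - \frac{4}{7} = \frac{45}{7} \approx 6.4286$)
$J = -17$ ($J = -14 - 3 = -17$)
$t{\left(R \right)} = 6 - 3 R^{2}$ ($t{\left(R \right)} = - 3 \left(R R - 2\right) = - 3 \left(R^{2} - 2\right) = - 3 \left(-2 + R^{2}\right) = 6 - 3 R^{2}$)
$j t{\left(J \right)} = \frac{45 \left(6 - 3 \left(-17\right)^{2}\right)}{7} = \frac{45 \left(6 - 867\right)}{7} = \frac{45}{7} \left(-861\right) = -5535$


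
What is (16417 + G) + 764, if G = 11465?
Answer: 28646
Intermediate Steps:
(16417 + G) + 764 = (16417 + 11465) + 764 = 27882 + 764 = 28646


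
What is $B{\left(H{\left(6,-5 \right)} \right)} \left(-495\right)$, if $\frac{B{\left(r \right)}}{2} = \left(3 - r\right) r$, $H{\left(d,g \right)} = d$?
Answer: $17820$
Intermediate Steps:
$B{\left(r \right)} = 2 r \left(3 - r\right)$ ($B{\left(r \right)} = 2 \left(3 - r\right) r = 2 r \left(3 - r\right)$)
$B{\left(H{\left(6,-5 \right)} \right)} \left(-495\right) = 2 \cdot 6 \left(3 - 6\right) \left(-495\right) = 2 \cdot 6 \left(-3\right) \left(-495\right) = \left(-36\right) \left(-495\right) = 17820$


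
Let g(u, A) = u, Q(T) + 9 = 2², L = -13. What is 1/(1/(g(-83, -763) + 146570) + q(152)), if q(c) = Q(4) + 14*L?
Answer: -146487/27393068 ≈ -0.0053476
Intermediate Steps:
Q(T) = -5 (Q(T) = -9 + 2² = -9 + 4 = -5)
q(c) = -187 (q(c) = -5 + 14*(-13) = -5 - 182 = -187)
1/(1/(g(-83, -763) + 146570) + q(152)) = 1/(1/(-83 + 146570) - 187) = 1/(1/146487 - 187) = 1/(-27393068/146487) = -146487/27393068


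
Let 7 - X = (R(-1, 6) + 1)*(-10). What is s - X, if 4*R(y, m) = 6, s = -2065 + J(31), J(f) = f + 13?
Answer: -2053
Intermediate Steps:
J(f) = 13 + f
s = -2021 (s = -2065 + (13 + 31) = -2065 + 44 = -2021)
R(y, m) = 3/2 (R(y, m) = (¼)*6 = 3/2)
X = 32 (X = 7 - (3/2 + 1)*(-10) = 7 - 5*(-10)/2 = 7 - 1*(-25) = 7 + 25 = 32)
s - X = -2021 - 1*32 = -2021 - 32 = -2053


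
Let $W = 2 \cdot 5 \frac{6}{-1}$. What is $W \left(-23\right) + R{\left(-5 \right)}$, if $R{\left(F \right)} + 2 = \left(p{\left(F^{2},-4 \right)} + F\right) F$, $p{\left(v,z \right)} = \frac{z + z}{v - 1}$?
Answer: $\frac{4214}{3} \approx 1404.7$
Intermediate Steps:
$W = -60$ ($W = 10 \cdot 6 \left(-1\right) = 10 \left(-6\right) = -60$)
$p{\left(v,z \right)} = \frac{2 z}{-1 + v}$
$R{\left(F \right)} = -2 + F \left(F - \frac{8}{-1 + F^{2}}\right)$ ($R{\left(F \right)} = -2 + \left(2 \left(-4\right) \frac{1}{-1 + F^{2}} + F\right) F = -2 + \left(- \frac{8}{-1 + F^{2}} + F\right) F = -2 + \left(F - \frac{8}{-1 + F^{2}}\right) F = -2 + F \left(F - \frac{8}{-1 + F^{2}}\right)$)
$W \left(-23\right) + R{\left(-5 \right)} = \left(-60\right) \left(-23\right) + \frac{\left(-8\right) \left(-5\right) + \left(-1 + \left(-5\right)^{2}\right) \left(-2 + \left(-5\right)^{2}\right)}{-1 + \left(-5\right)^{2}} = 1380 + \frac{40 + \left(-1 + 25\right) \left(-2 + 25\right)}{-1 + 25} = 1380 + \frac{40 + 24 \cdot 23}{24} = 1380 + \frac{40 + 552}{24} = 1380 + \frac{1}{24} \cdot 592 = 1380 + \frac{74}{3} = \frac{4214}{3}$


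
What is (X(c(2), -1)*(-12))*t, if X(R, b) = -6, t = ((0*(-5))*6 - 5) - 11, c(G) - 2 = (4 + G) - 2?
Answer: -1152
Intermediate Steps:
c(G) = 4 + G (c(G) = 2 + ((4 + G) - 2) = 2 + (2 + G) = 4 + G)
t = -16 (t = (0*6 - 5) - 11 = (0 - 5) - 11 = -5 - 11 = -16)
(X(c(2), -1)*(-12))*t = -6*(-12)*(-16) = 72*(-16) = -1152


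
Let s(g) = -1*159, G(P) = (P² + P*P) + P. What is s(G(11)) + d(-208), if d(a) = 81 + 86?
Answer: 8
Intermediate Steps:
G(P) = P + 2*P² (G(P) = (P² + P²) + P = 2*P² + P = P + 2*P²)
d(a) = 167
s(g) = -159
s(G(11)) + d(-208) = -159 + 167 = 8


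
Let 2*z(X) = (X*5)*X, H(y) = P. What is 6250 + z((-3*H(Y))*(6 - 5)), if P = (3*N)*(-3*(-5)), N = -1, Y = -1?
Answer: 103625/2 ≈ 51813.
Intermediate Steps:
P = -45 (P = (3*(-1))*(-3*(-5)) = -3*15 = -45)
H(y) = -45
z(X) = 5*X**2/2 (z(X) = ((X*5)*X)/2 = ((5*X)*X)/2 = (5*X**2)/2 = 5*X**2/2)
6250 + z((-3*H(Y))*(6 - 5)) = 6250 + 5*((-3*(-45))*(6 - 5))**2/2 = 6250 + 5*(135*1)**2/2 = 6250 + (5/2)*135**2 = 6250 + (5/2)*18225 = 6250 + 91125/2 = 103625/2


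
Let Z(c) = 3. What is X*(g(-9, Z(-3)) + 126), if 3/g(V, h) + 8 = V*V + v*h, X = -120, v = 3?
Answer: -620100/41 ≈ -15124.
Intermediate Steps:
g(V, h) = 3/(-8 + V² + 3*h) (g(V, h) = 3/(-8 + (V*V + 3*h)) = 3/(-8 + (V² + 3*h)) = 3/(-8 + V² + 3*h))
X*(g(-9, Z(-3)) + 126) = -120*(3/(-8 + (-9)² + 3*3) + 126) = -120*(3/(-8 + 81 + 9) + 126) = -120*(3/82 + 126) = -120*10335/82 = -620100/41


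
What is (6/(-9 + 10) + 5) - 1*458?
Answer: -447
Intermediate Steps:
(6/(-9 + 10) + 5) - 1*458 = (6/1 + 5) - 458 = (6*1 + 5) - 458 = (6 + 5) - 458 = 11 - 458 = -447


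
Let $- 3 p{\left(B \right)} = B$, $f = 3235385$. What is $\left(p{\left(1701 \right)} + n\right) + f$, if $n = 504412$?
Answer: $3739230$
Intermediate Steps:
$p{\left(B \right)} = - \frac{B}{3}$
$\left(p{\left(1701 \right)} + n\right) + f = \left(\left(- \frac{1}{3}\right) 1701 + 504412\right) + 3235385 = \left(-567 + 504412\right) + 3235385 = 503845 + 3235385 = 3739230$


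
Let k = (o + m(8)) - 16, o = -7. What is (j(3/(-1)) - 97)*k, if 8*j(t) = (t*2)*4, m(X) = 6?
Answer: 1700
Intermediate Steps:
j(t) = t (j(t) = ((t*2)*4)/8 = ((2*t)*4)/8 = (8*t)/8 = t)
k = -17 (k = (-7 + 6) - 16 = -1 - 16 = -17)
(j(3/(-1)) - 97)*k = (3/(-1) - 97)*(-17) = (3*(-1) - 97)*(-17) = (-3 - 97)*(-17) = -100*(-17) = 1700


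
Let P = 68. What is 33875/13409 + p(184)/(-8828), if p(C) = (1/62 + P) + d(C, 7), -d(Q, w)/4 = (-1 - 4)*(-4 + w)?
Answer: 18434579767/7339228424 ≈ 2.5118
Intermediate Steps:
d(Q, w) = -80 + 20*w (d(Q, w) = -4*(-1 - 4)*(-4 + w) = -(-20)*(-4 + w) = -4*(20 - 5*w) = -80 + 20*w)
p(C) = 7937/62 (p(C) = (1/62 + 68) + (-80 + 20*7) = (1/62 + 68) + (-80 + 140) = 4217/62 + 60 = 7937/62)
33875/13409 + p(184)/(-8828) = 33875/13409 + (7937/62)/(-8828) = 33875*(1/13409) + (7937/62)*(-1/8828) = 33875/13409 - 7937/547336 = 18434579767/7339228424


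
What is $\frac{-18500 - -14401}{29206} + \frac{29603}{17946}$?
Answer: $\frac{197756141}{131032719} \approx 1.5092$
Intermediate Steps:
$\frac{-18500 - -14401}{29206} + \frac{29603}{17946} = \left(-18500 + 14401\right) \frac{1}{29206} + 29603 \cdot \frac{1}{17946} = \left(-4099\right) \frac{1}{29206} + \frac{29603}{17946} = - \frac{4099}{29206} + \frac{29603}{17946} = \frac{197756141}{131032719}$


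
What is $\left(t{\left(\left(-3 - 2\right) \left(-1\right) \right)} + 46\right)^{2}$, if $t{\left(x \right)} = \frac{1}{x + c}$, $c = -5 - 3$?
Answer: $\frac{18769}{9} \approx 2085.4$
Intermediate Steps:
$c = -8$
$t{\left(x \right)} = \frac{1}{-8 + x}$ ($t{\left(x \right)} = \frac{1}{x - 8} = \frac{1}{-8 + x}$)
$\left(t{\left(\left(-3 - 2\right) \left(-1\right) \right)} + 46\right)^{2} = \left(\frac{1}{-8 + \left(-3 - 2\right) \left(-1\right)} + 46\right)^{2} = \left(\frac{1}{-8 - -5} + 46\right)^{2} = \left(\frac{1}{-8 + 5} + 46\right)^{2} = \left(\frac{1}{-3} + 46\right)^{2} = \left(- \frac{1}{3} + 46\right)^{2} = \left(\frac{137}{3}\right)^{2} = \frac{18769}{9}$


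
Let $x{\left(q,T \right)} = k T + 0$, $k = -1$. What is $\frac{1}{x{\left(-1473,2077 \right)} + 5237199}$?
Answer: $\frac{1}{5235122} \approx 1.9102 \cdot 10^{-7}$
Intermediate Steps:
$x{\left(q,T \right)} = - T$ ($x{\left(q,T \right)} = - T + 0 = - T$)
$\frac{1}{x{\left(-1473,2077 \right)} + 5237199} = \frac{1}{\left(-1\right) 2077 + 5237199} = \frac{1}{-2077 + 5237199} = \frac{1}{5235122}$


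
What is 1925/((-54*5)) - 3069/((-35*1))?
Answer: 152251/1890 ≈ 80.556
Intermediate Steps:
1925/((-54*5)) - 3069/((-35*1)) = 1925/(-270) - 3069/(-35) = 1925*(-1/270) - 3069*(-1/35) = -385/54 + 3069/35 = 152251/1890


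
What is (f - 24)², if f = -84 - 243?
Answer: 123201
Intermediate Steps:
f = -327
(f - 24)² = (-327 - 24)² = (-351)² = 123201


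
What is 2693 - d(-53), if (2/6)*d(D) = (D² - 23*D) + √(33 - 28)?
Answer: -9391 - 3*√5 ≈ -9397.7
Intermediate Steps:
d(D) = -69*D + 3*√5 + 3*D² (d(D) = 3*((D² - 23*D) + √(33 - 28)) = 3*((D² - 23*D) + √5) = 3*(√5 + D² - 23*D) = -69*D + 3*√5 + 3*D²)
2693 - d(-53) = 2693 - (-69*(-53) + 3*√5 + 3*(-53)²) = 2693 - (3657 + 3*√5 + 3*2809) = 2693 - (3657 + 3*√5 + 8427) = 2693 - (12084 + 3*√5) = 2693 + (-12084 - 3*√5) = -9391 - 3*√5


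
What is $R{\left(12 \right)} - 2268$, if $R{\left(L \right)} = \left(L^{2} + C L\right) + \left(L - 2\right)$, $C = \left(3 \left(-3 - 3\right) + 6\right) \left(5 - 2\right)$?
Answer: $-2546$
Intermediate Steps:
$C = -36$ ($C = \left(3 \left(-6\right) + 6\right) 3 = \left(-18 + 6\right) 3 = \left(-12\right) 3 = -36$)
$R{\left(L \right)} = -2 + L^{2} - 35 L$ ($R{\left(L \right)} = \left(L^{2} - 36 L\right) + \left(L - 2\right) = \left(L^{2} - 36 L\right) + \left(-2 + L\right) = -2 + L^{2} - 35 L$)
$R{\left(12 \right)} - 2268 = \left(-2 + 12^{2} - 420\right) - 2268 = \left(-2 + 144 - 420\right) - 2268 = -278 - 2268 = -2546$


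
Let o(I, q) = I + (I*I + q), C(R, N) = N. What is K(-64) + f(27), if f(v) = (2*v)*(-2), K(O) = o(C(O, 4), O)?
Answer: -152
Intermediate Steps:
o(I, q) = I + q + I² (o(I, q) = I + (I² + q) = I + (q + I²) = I + q + I²)
K(O) = 20 + O (K(O) = 4 + O + 4² = 4 + O + 16 = 20 + O)
f(v) = -4*v
K(-64) + f(27) = (20 - 64) - 4*27 = -44 - 108 = -152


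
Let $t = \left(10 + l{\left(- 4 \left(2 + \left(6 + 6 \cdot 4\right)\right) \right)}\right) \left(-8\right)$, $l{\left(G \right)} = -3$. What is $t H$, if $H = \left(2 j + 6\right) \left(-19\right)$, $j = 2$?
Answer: $10640$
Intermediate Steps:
$H = -190$ ($H = \left(2 \cdot 2 + 6\right) \left(-19\right) = \left(4 + 6\right) \left(-19\right) = 10 \left(-19\right) = -190$)
$t = -56$ ($t = \left(10 - 3\right) \left(-8\right) = 7 \left(-8\right) = -56$)
$t H = \left(-56\right) \left(-190\right) = 10640$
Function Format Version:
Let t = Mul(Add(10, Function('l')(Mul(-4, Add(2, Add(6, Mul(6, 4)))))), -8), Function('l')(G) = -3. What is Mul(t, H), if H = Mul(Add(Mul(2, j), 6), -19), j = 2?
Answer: 10640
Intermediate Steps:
H = -190 (H = Mul(Add(Mul(2, 2), 6), -19) = Mul(Add(4, 6), -19) = Mul(10, -19) = -190)
t = -56 (t = Mul(Add(10, -3), -8) = Mul(7, -8) = -56)
Mul(t, H) = Mul(-56, -190) = 10640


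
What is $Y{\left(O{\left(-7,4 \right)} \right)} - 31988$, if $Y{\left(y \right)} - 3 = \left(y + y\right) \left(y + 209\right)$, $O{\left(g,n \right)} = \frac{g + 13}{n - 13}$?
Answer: $- \frac{290365}{9} \approx -32263.0$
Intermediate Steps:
$O{\left(g,n \right)} = \frac{13 + g}{-13 + n}$
$Y{\left(y \right)} = 3 + 2 y \left(209 + y\right)$ ($Y{\left(y \right)} = 3 + \left(y + y\right) \left(y + 209\right) = 3 + 2 y \left(209 + y\right)$)
$Y{\left(O{\left(-7,4 \right)} \right)} - 31988 = \left(3 + 2 \left(\frac{13 - 7}{-13 + 4}\right)^{2} + 418 \frac{13 - 7}{-13 + 4}\right) - 31988 = \left(3 + 2 \left(\frac{1}{-9} \cdot 6\right)^{2} + 418 \frac{1}{-9} \cdot 6\right) - 31988 = \left(3 + 2 \left(\left(- \frac{1}{9}\right) 6\right)^{2} + 418 \left(\left(- \frac{1}{9}\right) 6\right)\right) - 31988 = \left(3 + 2 \left(- \frac{2}{3}\right)^{2} + 418 \left(- \frac{2}{3}\right)\right) - 31988 = \left(3 + 2 \cdot \frac{4}{9} - \frac{836}{3}\right) - 31988 = \left(3 + \frac{8}{9} - \frac{836}{3}\right) - 31988 = - \frac{2473}{9} - 31988 = - \frac{290365}{9}$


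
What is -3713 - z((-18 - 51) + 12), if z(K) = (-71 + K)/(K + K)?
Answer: -211705/57 ≈ -3714.1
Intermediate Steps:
z(K) = (-71 + K)/(2*K) (z(K) = (-71 + K)/((2*K)) = (-71 + K)*(1/(2*K)) = (-71 + K)/(2*K))
-3713 - z((-18 - 51) + 12) = -3713 - (-71 + ((-18 - 51) + 12))/(2*((-18 - 51) + 12)) = -3713 - (-71 + (-69 + 12))/(2*(-69 + 12)) = -3713 - (-71 - 57)/(2*(-57)) = -3713 - (-1)*(-128)/(2*57) = -3713 - 1*64/57 = -3713 - 64/57 = -211705/57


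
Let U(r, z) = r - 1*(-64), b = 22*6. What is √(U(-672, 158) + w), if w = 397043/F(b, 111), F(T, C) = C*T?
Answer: I*√3464128811/2442 ≈ 24.102*I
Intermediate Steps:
b = 132
w = 397043/14652 (w = 397043/((111*132)) = 397043/14652 ≈ 27.098)
U(r, z) = 64 + r (U(r, z) = r + 64 = 64 + r)
√(U(-672, 158) + w) = √((64 - 672) + 397043/14652) = √(-608 + 397043/14652) = √(-8511373/14652) = I*√3464128811/2442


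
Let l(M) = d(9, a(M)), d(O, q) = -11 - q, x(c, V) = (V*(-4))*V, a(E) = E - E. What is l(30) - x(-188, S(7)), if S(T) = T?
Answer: 185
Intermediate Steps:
a(E) = 0
x(c, V) = -4*V² (x(c, V) = (-4*V)*V = -4*V²)
l(M) = -11 (l(M) = -11 - 1*0 = -11 + 0 = -11)
l(30) - x(-188, S(7)) = -11 - (-4)*7² = -11 - (-4)*49 = -11 - 1*(-196) = -11 + 196 = 185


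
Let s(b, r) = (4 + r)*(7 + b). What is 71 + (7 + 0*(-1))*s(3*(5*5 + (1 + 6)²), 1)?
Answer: 8086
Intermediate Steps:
71 + (7 + 0*(-1))*s(3*(5*5 + (1 + 6)²), 1) = 71 + (7 + 0*(-1))*(28 + 4*(3*(5*5 + (1 + 6)²)) + 7*1 + (3*(5*5 + (1 + 6)²))*1) = 71 + (7 + 0)*(28 + 4*(3*(25 + 7²)) + 7 + (3*(25 + 7²))*1) = 71 + 7*(28 + 4*(3*(25 + 49)) + 7 + (3*(25 + 49))*1) = 71 + 7*(28 + 4*(3*74) + 7 + (3*74)*1) = 71 + 7*(28 + 4*222 + 7 + 222*1) = 71 + 7*(28 + 888 + 7 + 222) = 71 + 7*1145 = 71 + 8015 = 8086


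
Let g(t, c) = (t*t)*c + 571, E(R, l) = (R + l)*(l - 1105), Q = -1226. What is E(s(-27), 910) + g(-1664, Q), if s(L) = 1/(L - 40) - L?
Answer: -227454858685/67 ≈ -3.3948e+9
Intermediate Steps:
s(L) = 1/(-40 + L) - L
E(R, l) = (-1105 + l)*(R + l) (E(R, l) = (R + l)*(-1105 + l) = (-1105 + l)*(R + l))
g(t, c) = 571 + c*t² (g(t, c) = t²*c + 571 = c*t² + 571 = 571 + c*t²)
E(s(-27), 910) + g(-1664, Q) = (910² - 1105*(1 - 1*(-27)² + 40*(-27))/(-40 - 27) - 1105*910 + ((1 - 1*(-27)² + 40*(-27))/(-40 - 27))*910) + (571 - 1226*(-1664)²) = (828100 - 1105*(1 - 1*729 - 1080)/(-67) - 1005550 + ((1 - 1*729 - 1080)/(-67))*910) + (571 - 1226*2768896) = (828100 - (-1105)*(1 - 729 - 1080)/67 - 1005550 - (1 - 729 - 1080)/67*910) + (571 - 3394666496) = (828100 - (-1105)*(-1808)/67 - 1005550 - 1/67*(-1808)*910) - 3394665925 = (828100 - 1105*1808/67 - 1005550 + (1808/67)*910) - 3394665925 = (828100 - 1997840/67 - 1005550 + 1645280/67) - 3394665925 = -12241710/67 - 3394665925 = -227454858685/67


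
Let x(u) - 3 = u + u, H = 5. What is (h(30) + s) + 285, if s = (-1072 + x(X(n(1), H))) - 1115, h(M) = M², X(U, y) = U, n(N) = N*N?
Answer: -997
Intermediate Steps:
n(N) = N²
x(u) = 3 + 2*u (x(u) = 3 + (u + u) = 3 + 2*u)
s = -2182 (s = (-1072 + (3 + 2*1²)) - 1115 = (-1072 + (3 + 2*1)) - 1115 = (-1072 + (3 + 2)) - 1115 = (-1072 + 5) - 1115 = -1067 - 1115 = -2182)
(h(30) + s) + 285 = (30² - 2182) + 285 = (900 - 2182) + 285 = -1282 + 285 = -997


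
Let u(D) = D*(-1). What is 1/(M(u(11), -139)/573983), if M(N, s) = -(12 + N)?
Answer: -573983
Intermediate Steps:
u(D) = -D
M(N, s) = -12 - N
1/(M(u(11), -139)/573983) = 1/((-12 - (-1)*11)/573983) = 1/((-12 - 1*(-11))*(1/573983)) = 1/((-12 + 11)*(1/573983)) = 1/(-1*1/573983) = 1/(-1/573983) = -573983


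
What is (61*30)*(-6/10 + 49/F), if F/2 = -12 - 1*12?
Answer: -23729/8 ≈ -2966.1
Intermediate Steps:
F = -48 (F = 2*(-12 - 1*12) = 2*(-12 - 12) = 2*(-24) = -48)
(61*30)*(-6/10 + 49/F) = (61*30)*(-6/10 + 49/(-48)) = 1830*(-6*⅒ + 49*(-1/48)) = 1830*(-⅗ - 49/48) = 1830*(-389/240) = -23729/8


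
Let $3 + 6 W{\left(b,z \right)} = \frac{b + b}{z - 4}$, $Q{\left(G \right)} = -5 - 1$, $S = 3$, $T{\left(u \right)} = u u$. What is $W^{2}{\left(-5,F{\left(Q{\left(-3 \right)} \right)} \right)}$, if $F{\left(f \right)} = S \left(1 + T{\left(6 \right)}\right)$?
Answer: $\frac{109561}{412164} \approx 0.26582$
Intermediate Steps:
$T{\left(u \right)} = u^{2}$
$Q{\left(G \right)} = -6$
$F{\left(f \right)} = 111$ ($F{\left(f \right)} = 3 \left(1 + 6^{2}\right) = 3 \left(1 + 36\right) = 3 \cdot 37 = 111$)
$W{\left(b,z \right)} = - \frac{1}{2} + \frac{b}{3 \left(-4 + z\right)}$ ($W{\left(b,z \right)} = - \frac{1}{2} + \frac{\left(b + b\right) \frac{1}{z - 4}}{6} = - \frac{1}{2} + \frac{2 b \frac{1}{-4 + z}}{6} = - \frac{1}{2} + \frac{b}{3 \left(-4 + z\right)}$)
$W^{2}{\left(-5,F{\left(Q{\left(-3 \right)} \right)} \right)} = \left(\frac{2 - \frac{111}{2} + \frac{1}{3} \left(-5\right)}{-4 + 111}\right)^{2} = \left(\frac{2 - \frac{111}{2} - \frac{5}{3}}{107}\right)^{2} = \left(\frac{1}{107} \left(- \frac{331}{6}\right)\right)^{2} = \left(- \frac{331}{642}\right)^{2} = \frac{109561}{412164}$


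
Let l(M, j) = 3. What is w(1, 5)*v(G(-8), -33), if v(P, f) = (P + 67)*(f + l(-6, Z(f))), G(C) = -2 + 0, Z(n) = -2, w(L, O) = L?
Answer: -1950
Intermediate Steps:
G(C) = -2
v(P, f) = (3 + f)*(67 + P) (v(P, f) = (P + 67)*(f + 3) = (67 + P)*(3 + f) = (3 + f)*(67 + P))
w(1, 5)*v(G(-8), -33) = 1*(201 + 3*(-2) + 67*(-33) - 2*(-33)) = 1*(201 - 6 - 2211 + 66) = 1*(-1950) = -1950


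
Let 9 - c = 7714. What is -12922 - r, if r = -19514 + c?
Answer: 14297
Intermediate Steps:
c = -7705 (c = 9 - 1*7714 = 9 - 7714 = -7705)
r = -27219 (r = -19514 - 7705 = -27219)
-12922 - r = -12922 - 1*(-27219) = -12922 + 27219 = 14297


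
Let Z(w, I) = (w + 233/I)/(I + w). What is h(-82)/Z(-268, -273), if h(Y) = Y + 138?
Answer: 8270808/73397 ≈ 112.69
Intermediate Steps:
Z(w, I) = (w + 233/I)/(I + w)
h(Y) = 138 + Y
h(-82)/Z(-268, -273) = (138 - 82)/(((233 - 273*(-268))/((-273)*(-273 - 268)))) = 56/((-1/273*(233 + 73164)/(-541))) = 56/((-1/273*(-1/541)*73397)) = 56/(73397/147693) = 56*(147693/73397) = 8270808/73397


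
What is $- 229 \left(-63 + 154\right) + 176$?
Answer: $-20663$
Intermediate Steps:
$- 229 \left(-63 + 154\right) + 176 = \left(-229\right) 91 + 176 = -20839 + 176 = -20663$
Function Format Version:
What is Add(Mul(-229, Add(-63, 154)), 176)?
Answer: -20663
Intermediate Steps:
Add(Mul(-229, Add(-63, 154)), 176) = Add(Mul(-229, 91), 176) = Add(-20839, 176) = -20663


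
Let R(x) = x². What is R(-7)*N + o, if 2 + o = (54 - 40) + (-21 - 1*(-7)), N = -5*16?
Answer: -3922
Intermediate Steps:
N = -80
o = -2 (o = -2 + ((54 - 40) + (-21 - 1*(-7))) = -2 + (14 + (-21 + 7)) = -2 + (14 - 14) = -2 + 0 = -2)
R(-7)*N + o = (-7)²*(-80) - 2 = 49*(-80) - 2 = -3920 - 2 = -3922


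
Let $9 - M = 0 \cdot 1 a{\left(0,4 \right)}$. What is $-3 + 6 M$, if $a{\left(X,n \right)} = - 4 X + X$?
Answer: $51$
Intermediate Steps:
$a{\left(X,n \right)} = - 3 X$
$M = 9$ ($M = 9 - 0 \cdot 1 \left(\left(-3\right) 0\right) = 9 - 0 \cdot 0 = 9 - 0 = 9 + 0 = 9$)
$-3 + 6 M = -3 + 6 \cdot 9 = -3 + 54 = 51$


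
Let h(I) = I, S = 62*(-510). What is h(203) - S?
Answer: 31823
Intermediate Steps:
S = -31620
h(203) - S = 203 - 1*(-31620) = 203 + 31620 = 31823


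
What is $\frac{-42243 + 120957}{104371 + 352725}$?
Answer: $\frac{39357}{228548} \approx 0.1722$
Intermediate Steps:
$\frac{-42243 + 120957}{104371 + 352725} = \frac{78714}{457096} = 78714 \cdot \frac{1}{457096} = \frac{39357}{228548}$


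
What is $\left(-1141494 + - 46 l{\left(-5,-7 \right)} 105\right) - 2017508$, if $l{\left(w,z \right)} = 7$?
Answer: $-3192812$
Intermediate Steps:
$\left(-1141494 + - 46 l{\left(-5,-7 \right)} 105\right) - 2017508 = \left(-1141494 + \left(-46\right) 7 \cdot 105\right) - 2017508 = \left(-1141494 - 33810\right) - 2017508 = -1175304 - 2017508 = -3192812$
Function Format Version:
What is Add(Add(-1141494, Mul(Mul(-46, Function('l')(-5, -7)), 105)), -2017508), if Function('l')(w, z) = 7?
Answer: -3192812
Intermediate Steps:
Add(Add(-1141494, Mul(Mul(-46, Function('l')(-5, -7)), 105)), -2017508) = Add(Add(-1141494, Mul(Mul(-46, 7), 105)), -2017508) = Add(Add(-1141494, Mul(-322, 105)), -2017508) = Add(Add(-1141494, -33810), -2017508) = Add(-1175304, -2017508) = -3192812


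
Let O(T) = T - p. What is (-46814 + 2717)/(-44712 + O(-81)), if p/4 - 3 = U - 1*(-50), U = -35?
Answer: 14699/14955 ≈ 0.98288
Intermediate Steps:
p = 72 (p = 12 + 4*(-35 - 1*(-50)) = 12 + 4*(-35 + 50) = 12 + 4*15 = 12 + 60 = 72)
O(T) = -72 + T (O(T) = T - 1*72 = T - 72 = -72 + T)
(-46814 + 2717)/(-44712 + O(-81)) = (-46814 + 2717)/(-44712 + (-72 - 81)) = -44097/(-44712 - 153) = -44097/(-44865) = -44097*(-1/44865) = 14699/14955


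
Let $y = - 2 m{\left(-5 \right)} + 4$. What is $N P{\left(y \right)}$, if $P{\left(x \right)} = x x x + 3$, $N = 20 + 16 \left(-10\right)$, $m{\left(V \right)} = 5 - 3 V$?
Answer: $6531420$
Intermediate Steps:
$N = -140$ ($N = 20 - 160 = -140$)
$y = -36$ ($y = - 2 \left(5 - -15\right) + 4 = - 2 \left(5 + 15\right) + 4 = \left(-2\right) 20 + 4 = -40 + 4 = -36$)
$P{\left(x \right)} = 3 + x^{3}$ ($P{\left(x \right)} = x^{2} x + 3 = x^{3} + 3 = 3 + x^{3}$)
$N P{\left(y \right)} = - 140 \left(3 + \left(-36\right)^{3}\right) = - 140 \left(3 - 46656\right) = \left(-140\right) \left(-46653\right) = 6531420$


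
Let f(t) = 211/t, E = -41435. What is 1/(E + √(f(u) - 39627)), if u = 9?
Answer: -372915/15452089457 - 12*I*√22277/15452089457 ≈ -2.4134e-5 - 1.1591e-7*I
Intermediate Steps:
1/(E + √(f(u) - 39627)) = 1/(-41435 + √(211/9 - 39627)) = 1/(-41435 + √(-356432/9)) = 1/(-41435 + 4*I*√22277/3)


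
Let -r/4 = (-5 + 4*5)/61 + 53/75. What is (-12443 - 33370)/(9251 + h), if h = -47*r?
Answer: -209594475/43142629 ≈ -4.8582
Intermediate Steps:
r = -17432/4575 (r = -4*((-5 + 4*5)/61 + 53/75) = -4*((-5 + 20)*(1/61) + 53*(1/75)) = -4*(15*(1/61) + 53/75) = -4*(15/61 + 53/75) = -4*4358/4575 = -17432/4575 ≈ -3.8103)
h = 819304/4575 (h = -47*(-17432/4575) = 819304/4575 ≈ 179.08)
(-12443 - 33370)/(9251 + h) = (-12443 - 33370)/(9251 + 819304/4575) = -45813/43142629/4575 = -45813*4575/43142629 = -209594475/43142629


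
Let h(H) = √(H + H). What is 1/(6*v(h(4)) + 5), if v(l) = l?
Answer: -5/263 + 12*√2/263 ≈ 0.045515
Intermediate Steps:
h(H) = √2*√H (h(H) = √(2*H) = √2*√H)
1/(6*v(h(4)) + 5) = 1/(6*(√2*√4) + 5) = 1/(6*(√2*2) + 5) = 1/(6*(2*√2) + 5) = 1/(12*√2 + 5) = 1/(5 + 12*√2)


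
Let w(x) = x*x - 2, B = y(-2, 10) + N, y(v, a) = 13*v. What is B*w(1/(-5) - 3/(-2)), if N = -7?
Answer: 1023/100 ≈ 10.230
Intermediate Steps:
B = -33 (B = 13*(-2) - 7 = -26 - 7 = -33)
w(x) = -2 + x² (w(x) = x² - 2 = -2 + x²)
B*w(1/(-5) - 3/(-2)) = -33*(-2 + (1/(-5) - 3/(-2))²) = -33*(-2 + (1*(-⅕) - 3*(-½))²) = -33*(-2 + (-⅕ + 3/2)²) = -33*(-2 + (13/10)²) = -33*(-2 + 169/100) = -33*(-31/100) = 1023/100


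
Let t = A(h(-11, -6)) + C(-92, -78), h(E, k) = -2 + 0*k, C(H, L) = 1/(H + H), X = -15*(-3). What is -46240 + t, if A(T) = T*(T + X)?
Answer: -8523985/184 ≈ -46326.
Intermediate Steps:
X = 45
C(H, L) = 1/(2*H)
h(E, k) = -2 (h(E, k) = -2 + 0 = -2)
A(T) = T*(45 + T) (A(T) = T*(T + 45) = T*(45 + T))
t = -15825/184 (t = -2*(45 - 2) + (½)/(-92) = -2*43 + (½)*(-1/92) = -86 - 1/184 = -15825/184 ≈ -86.005)
-46240 + t = -46240 - 15825/184 = -8523985/184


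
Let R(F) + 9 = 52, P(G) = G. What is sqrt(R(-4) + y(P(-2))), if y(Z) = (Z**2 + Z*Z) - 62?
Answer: I*sqrt(11) ≈ 3.3166*I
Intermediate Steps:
R(F) = 43 (R(F) = -9 + 52 = 43)
y(Z) = -62 + 2*Z**2 (y(Z) = (Z**2 + Z**2) - 62 = 2*Z**2 - 62 = -62 + 2*Z**2)
sqrt(R(-4) + y(P(-2))) = sqrt(43 + (-62 + 2*(-2)**2)) = sqrt(43 + (-62 + 2*4)) = sqrt(43 + (-62 + 8)) = sqrt(43 - 54) = sqrt(-11) = I*sqrt(11)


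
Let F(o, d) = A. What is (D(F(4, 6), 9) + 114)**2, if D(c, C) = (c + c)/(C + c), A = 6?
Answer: 329476/25 ≈ 13179.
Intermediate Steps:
F(o, d) = 6
D(c, C) = 2*c/(C + c) (D(c, C) = (2*c)/(C + c) = 2*c/(C + c))
(D(F(4, 6), 9) + 114)**2 = (2*6/(9 + 6) + 114)**2 = (2*6/15 + 114)**2 = (2*6*(1/15) + 114)**2 = (4/5 + 114)**2 = (574/5)**2 = 329476/25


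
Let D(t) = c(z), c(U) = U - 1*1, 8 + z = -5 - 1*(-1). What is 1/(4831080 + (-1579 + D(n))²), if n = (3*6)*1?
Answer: 1/7365544 ≈ 1.3577e-7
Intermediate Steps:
z = -12 (z = -8 + (-5 - 1*(-1)) = -8 + (-5 + 1) = -8 - 4 = -12)
c(U) = -1 + U (c(U) = U - 1 = -1 + U)
n = 18 (n = 18*1 = 18)
D(t) = -13 (D(t) = -1 - 12 = -13)
1/(4831080 + (-1579 + D(n))²) = 1/(4831080 + (-1579 - 13)²) = 1/(4831080 + (-1592)²) = 1/(4831080 + 2534464) = 1/7365544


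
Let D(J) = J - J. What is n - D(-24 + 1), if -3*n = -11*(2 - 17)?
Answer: -55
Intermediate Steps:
D(J) = 0
n = -55 (n = -(-11)*(2 - 17)/3 = -(-11)*(-15)/3 = -⅓*165 = -55)
n - D(-24 + 1) = -55 - 1*0 = -55 + 0 = -55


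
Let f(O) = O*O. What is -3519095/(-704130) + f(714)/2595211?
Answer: 1898351342305/365473184286 ≈ 5.1942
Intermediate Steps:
f(O) = O²
-3519095/(-704130) + f(714)/2595211 = -3519095/(-704130) + 714²/2595211 = -3519095*(-1/704130) + 509796*(1/2595211) = 703819/140826 + 509796/2595211 = 1898351342305/365473184286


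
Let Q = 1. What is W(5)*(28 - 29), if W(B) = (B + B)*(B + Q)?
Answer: -60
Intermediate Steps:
W(B) = 2*B*(1 + B) (W(B) = (B + B)*(B + 1) = (2*B)*(1 + B) = 2*B*(1 + B))
W(5)*(28 - 29) = (2*5*(1 + 5))*(28 - 29) = (2*5*6)*(-1) = 60*(-1) = -60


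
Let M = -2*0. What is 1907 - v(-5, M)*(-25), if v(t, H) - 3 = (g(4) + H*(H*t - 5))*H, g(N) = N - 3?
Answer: 1982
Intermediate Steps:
g(N) = -3 + N
M = 0
v(t, H) = 3 + H*(1 + H*(-5 + H*t)) (v(t, H) = 3 + ((-3 + 4) + H*(H*t - 5))*H = 3 + (1 + H*(-5 + H*t))*H = 3 + H*(1 + H*(-5 + H*t)))
1907 - v(-5, M)*(-25) = 1907 - (3 + 0 - 5*0² - 5*0³)*(-25) = 1907 - (3 + 0 - 5*0 - 5*0)*(-25) = 1907 - (3 + 0 + 0 + 0)*(-25) = 1907 - 3*(-25) = 1907 - 1*(-75) = 1907 + 75 = 1982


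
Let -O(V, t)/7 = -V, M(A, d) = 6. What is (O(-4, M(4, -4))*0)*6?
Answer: 0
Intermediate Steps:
O(V, t) = 7*V (O(V, t) = -(-7)*V = 7*V)
(O(-4, M(4, -4))*0)*6 = ((7*(-4))*0)*6 = -28*0*6 = 0*6 = 0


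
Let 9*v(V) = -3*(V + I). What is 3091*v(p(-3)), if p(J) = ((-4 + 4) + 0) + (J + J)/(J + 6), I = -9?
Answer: 34001/3 ≈ 11334.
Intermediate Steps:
p(J) = 2*J/(6 + J) (p(J) = (0 + 0) + (2*J)/(6 + J) = 0 + 2*J/(6 + J) = 2*J/(6 + J))
v(V) = 3 - V/3 (v(V) = (-3*(V - 9))/9 = (-3*(-9 + V))/9 = (27 - 3*V)/9 = 3 - V/3)
3091*v(p(-3)) = 3091*(3 - 2*(-3)/(3*(6 - 3))) = 3091*(3 - 2*(-3)/(3*3)) = 3091*(3 - ⅓*(-2)) = 3091*(3 + ⅔) = 3091*(11/3) = 34001/3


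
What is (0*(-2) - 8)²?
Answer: 64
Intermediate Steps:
(0*(-2) - 8)² = (0 - 8)² = (-8)² = 64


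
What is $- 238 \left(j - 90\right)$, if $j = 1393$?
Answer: $-310114$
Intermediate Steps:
$- 238 \left(j - 90\right) = - 238 \left(1393 - 90\right) = \left(-238\right) 1303 = -310114$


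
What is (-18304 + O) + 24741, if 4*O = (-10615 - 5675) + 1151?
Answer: 10609/4 ≈ 2652.3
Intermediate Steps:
O = -15139/4 (O = ((-10615 - 5675) + 1151)/4 = (-16290 + 1151)/4 = (¼)*(-15139) = -15139/4 ≈ -3784.8)
(-18304 + O) + 24741 = (-18304 - 15139/4) + 24741 = -88355/4 + 24741 = 10609/4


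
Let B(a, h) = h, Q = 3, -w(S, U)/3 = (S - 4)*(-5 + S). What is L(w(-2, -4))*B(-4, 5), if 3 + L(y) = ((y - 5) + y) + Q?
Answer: -1285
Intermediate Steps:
w(S, U) = -3*(-5 + S)*(-4 + S) (w(S, U) = -3*(S - 4)*(-5 + S) = -3*(-4 + S)*(-5 + S) = -3*(-5 + S)*(-4 + S))
L(y) = -5 + 2*y (L(y) = -3 + (((y - 5) + y) + 3) = -3 + (((-5 + y) + y) + 3) = -3 + ((-5 + 2*y) + 3) = -3 + (-2 + 2*y) = -5 + 2*y)
L(w(-2, -4))*B(-4, 5) = (-5 + 2*(-60 - 3*(-2)**2 + 27*(-2)))*5 = (-5 + 2*(-60 - 3*4 - 54))*5 = (-5 + 2*(-60 - 12 - 54))*5 = (-5 + 2*(-126))*5 = (-5 - 252)*5 = -257*5 = -1285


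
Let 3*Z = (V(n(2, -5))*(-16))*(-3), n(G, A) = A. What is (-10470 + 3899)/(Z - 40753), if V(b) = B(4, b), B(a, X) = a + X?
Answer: 6571/40769 ≈ 0.16118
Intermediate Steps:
B(a, X) = X + a
V(b) = 4 + b (V(b) = b + 4 = 4 + b)
Z = -16 (Z = (((4 - 5)*(-16))*(-3))/3 = (-1*(-16)*(-3))/3 = (16*(-3))/3 = (⅓)*(-48) = -16)
(-10470 + 3899)/(Z - 40753) = (-10470 + 3899)/(-16 - 40753) = -6571/(-40769) = -6571*(-1/40769) = 6571/40769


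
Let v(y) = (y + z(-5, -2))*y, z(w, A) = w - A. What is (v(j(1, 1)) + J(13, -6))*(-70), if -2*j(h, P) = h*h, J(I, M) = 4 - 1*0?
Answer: -805/2 ≈ -402.50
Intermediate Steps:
J(I, M) = 4 (J(I, M) = 4 + 0 = 4)
j(h, P) = -h²/2 (j(h, P) = -h*h/2 = -h²/2)
v(y) = y*(-3 + y) (v(y) = (y + (-5 - 1*(-2)))*y = (y + (-5 + 2))*y = (y - 3)*y = (-3 + y)*y = y*(-3 + y))
(v(j(1, 1)) + J(13, -6))*(-70) = ((-½*1²)*(-3 - ½*1²) + 4)*(-70) = ((-½*1)*(-3 - ½*1) + 4)*(-70) = (-(-3 - ½)/2 + 4)*(-70) = (-½*(-7/2) + 4)*(-70) = (7/4 + 4)*(-70) = (23/4)*(-70) = -805/2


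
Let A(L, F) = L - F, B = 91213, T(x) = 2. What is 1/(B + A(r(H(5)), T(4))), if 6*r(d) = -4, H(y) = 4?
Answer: 3/273631 ≈ 1.0964e-5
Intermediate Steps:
r(d) = -⅔ (r(d) = (⅙)*(-4) = -⅔)
1/(B + A(r(H(5)), T(4))) = 1/(91213 + (-⅔ - 1*2)) = 1/(91213 + (-⅔ - 2)) = 1/(91213 - 8/3) = 1/(273631/3) = 3/273631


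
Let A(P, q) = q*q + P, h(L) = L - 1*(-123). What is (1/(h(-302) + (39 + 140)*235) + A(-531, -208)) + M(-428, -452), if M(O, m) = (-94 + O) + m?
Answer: 1749117475/41886 ≈ 41759.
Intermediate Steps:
M(O, m) = -94 + O + m
h(L) = 123 + L (h(L) = L + 123 = 123 + L)
A(P, q) = P + q² (A(P, q) = q² + P = P + q²)
(1/(h(-302) + (39 + 140)*235) + A(-531, -208)) + M(-428, -452) = (1/((123 - 302) + (39 + 140)*235) + (-531 + (-208)²)) + (-94 - 428 - 452) = (1/(-179 + 179*235) + (-531 + 43264)) - 974 = (1/(-179 + 42065) + 42733) - 974 = (1/41886 + 42733) - 974 = 1789914439/41886 - 974 = 1749117475/41886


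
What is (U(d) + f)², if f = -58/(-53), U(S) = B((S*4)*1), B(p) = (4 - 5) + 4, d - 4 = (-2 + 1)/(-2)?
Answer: 47089/2809 ≈ 16.764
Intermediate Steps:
d = 9/2 (d = 4 + (-2 + 1)/(-2) = 4 - 1*(-½) = 4 + ½ = 9/2 ≈ 4.5000)
B(p) = 3 (B(p) = -1 + 4 = 3)
U(S) = 3
f = 58/53 (f = -58*(-1/53) = 58/53 ≈ 1.0943)
(U(d) + f)² = (3 + 58/53)² = (217/53)² = 47089/2809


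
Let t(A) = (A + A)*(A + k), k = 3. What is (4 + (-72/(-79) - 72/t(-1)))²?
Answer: 3276100/6241 ≈ 524.93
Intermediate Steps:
t(A) = 2*A*(3 + A) (t(A) = (A + A)*(A + 3) = (2*A)*(3 + A) = 2*A*(3 + A))
(4 + (-72/(-79) - 72/t(-1)))² = (4 + (-72/(-79) - 72*(-1/(2*(3 - 1)))))² = (4 + (-72*(-1/79) - 72/(2*(-1)*2)))² = (4 + (72/79 - 72/(-4)))² = (4 + (72/79 - 72*(-¼)))² = (4 + (72/79 + 18))² = (4 + 1494/79)² = (1810/79)² = 3276100/6241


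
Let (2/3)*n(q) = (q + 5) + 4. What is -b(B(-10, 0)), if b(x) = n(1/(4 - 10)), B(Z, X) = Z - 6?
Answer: -53/4 ≈ -13.250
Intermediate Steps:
n(q) = 27/2 + 3*q/2 (n(q) = 3*((q + 5) + 4)/2 = 3*((5 + q) + 4)/2 = 3*(9 + q)/2 = 27/2 + 3*q/2)
B(Z, X) = -6 + Z
b(x) = 53/4 (b(x) = 27/2 + 3/(2*(4 - 10)) = 27/2 + (3/2)/(-6) = 27/2 + (3/2)*(-⅙) = 27/2 - ¼ = 53/4)
-b(B(-10, 0)) = -1*53/4 = -53/4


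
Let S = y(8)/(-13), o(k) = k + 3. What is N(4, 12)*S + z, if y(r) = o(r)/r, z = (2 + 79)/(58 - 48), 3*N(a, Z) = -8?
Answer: 3269/390 ≈ 8.3820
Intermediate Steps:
N(a, Z) = -8/3 (N(a, Z) = (⅓)*(-8) = -8/3)
o(k) = 3 + k
z = 81/10 ≈ 8.1000
y(r) = (3 + r)/r
S = -11/104 (S = ((3 + 8)/8)/(-13) = ((⅛)*11)*(-1/13) = (11/8)*(-1/13) = -11/104 ≈ -0.10577)
N(4, 12)*S + z = -8/3*(-11/104) + 81/10 = 11/39 + 81/10 = 3269/390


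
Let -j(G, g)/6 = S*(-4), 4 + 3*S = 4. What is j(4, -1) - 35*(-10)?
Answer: 350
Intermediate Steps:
S = 0 (S = -4/3 + (1/3)*4 = -4/3 + 4/3 = 0)
j(G, g) = 0 (j(G, g) = -0*(-4) = -6*0 = 0)
j(4, -1) - 35*(-10) = 0 - 35*(-10) = 0 + 350 = 350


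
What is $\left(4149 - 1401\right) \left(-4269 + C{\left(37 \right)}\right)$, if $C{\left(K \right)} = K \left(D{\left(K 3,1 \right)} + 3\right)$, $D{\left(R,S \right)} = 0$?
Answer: $-11426184$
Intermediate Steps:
$C{\left(K \right)} = 3 K$ ($C{\left(K \right)} = K \left(0 + 3\right) = K 3 = 3 K$)
$\left(4149 - 1401\right) \left(-4269 + C{\left(37 \right)}\right) = \left(4149 - 1401\right) \left(-4269 + 3 \cdot 37\right) = 2748 \left(-4269 + 111\right) = 2748 \left(-4158\right) = -11426184$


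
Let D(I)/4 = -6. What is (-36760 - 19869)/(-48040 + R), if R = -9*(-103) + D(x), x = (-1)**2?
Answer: 56629/47137 ≈ 1.2014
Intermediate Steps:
x = 1
D(I) = -24 (D(I) = 4*(-6) = -24)
R = 903 (R = -9*(-103) - 24 = 927 - 24 = 903)
(-36760 - 19869)/(-48040 + R) = (-36760 - 19869)/(-48040 + 903) = -56629/(-47137) = -56629*(-1/47137) = 56629/47137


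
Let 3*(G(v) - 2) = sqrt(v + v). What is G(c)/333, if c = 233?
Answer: 2/333 + sqrt(466)/999 ≈ 0.027615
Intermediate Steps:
G(v) = 2 + sqrt(2)*sqrt(v)/3 (G(v) = 2 + sqrt(v + v)/3 = 2 + sqrt(2*v)/3 = 2 + (sqrt(2)*sqrt(v))/3 = 2 + sqrt(2)*sqrt(v)/3)
G(c)/333 = (2 + sqrt(2)*sqrt(233)/3)/333 = (2 + sqrt(466)/3)*(1/333) = 2/333 + sqrt(466)/999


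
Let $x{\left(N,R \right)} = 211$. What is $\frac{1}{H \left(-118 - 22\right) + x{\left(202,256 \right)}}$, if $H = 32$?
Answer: $- \frac{1}{4269} \approx -0.00023425$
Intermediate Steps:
$\frac{1}{H \left(-118 - 22\right) + x{\left(202,256 \right)}} = \frac{1}{32 \left(-118 - 22\right) + 211} = \frac{1}{32 \left(-140\right) + 211} = \frac{1}{-4480 + 211} = \frac{1}{-4269} = - \frac{1}{4269}$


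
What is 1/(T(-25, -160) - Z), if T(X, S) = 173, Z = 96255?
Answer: -1/96082 ≈ -1.0408e-5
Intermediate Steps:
1/(T(-25, -160) - Z) = 1/(173 - 1*96255) = 1/(173 - 96255) = 1/(-96082) = -1/96082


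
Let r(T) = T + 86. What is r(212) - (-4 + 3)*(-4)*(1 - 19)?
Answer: 370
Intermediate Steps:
r(T) = 86 + T
r(212) - (-4 + 3)*(-4)*(1 - 19) = (86 + 212) - (-4 + 3)*(-4)*(1 - 19) = 298 - (-1*(-4))*(-18) = 298 - 4*(-18) = 298 - 1*(-72) = 298 + 72 = 370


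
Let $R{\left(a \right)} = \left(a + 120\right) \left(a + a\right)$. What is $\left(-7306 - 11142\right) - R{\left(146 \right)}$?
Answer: $-96120$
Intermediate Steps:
$R{\left(a \right)} = 2 a \left(120 + a\right)$ ($R{\left(a \right)} = \left(120 + a\right) 2 a = 2 a \left(120 + a\right)$)
$\left(-7306 - 11142\right) - R{\left(146 \right)} = \left(-7306 - 11142\right) - 2 \cdot 146 \left(120 + 146\right) = -18448 - 2 \cdot 146 \cdot 266 = -18448 - 77672 = -96120$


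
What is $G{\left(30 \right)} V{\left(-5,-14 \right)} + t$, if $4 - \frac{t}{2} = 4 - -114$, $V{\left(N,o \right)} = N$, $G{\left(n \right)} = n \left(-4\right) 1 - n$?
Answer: $522$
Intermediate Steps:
$G{\left(n \right)} = - 5 n$ ($G{\left(n \right)} = - 4 n 1 - n = - 4 n - n = - 5 n$)
$t = -228$ ($t = 8 - 2 \left(4 - -114\right) = 8 - 2 \left(4 + 114\right) = 8 - 236 = -228$)
$G{\left(30 \right)} V{\left(-5,-14 \right)} + t = \left(-5\right) 30 \left(-5\right) - 228 = \left(-150\right) \left(-5\right) - 228 = 750 - 228 = 522$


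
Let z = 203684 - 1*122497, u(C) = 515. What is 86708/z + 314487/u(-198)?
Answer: 25576910689/41811305 ≈ 611.72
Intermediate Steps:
z = 81187 (z = 203684 - 122497 = 81187)
86708/z + 314487/u(-198) = 86708/81187 + 314487/515 = 25576910689/41811305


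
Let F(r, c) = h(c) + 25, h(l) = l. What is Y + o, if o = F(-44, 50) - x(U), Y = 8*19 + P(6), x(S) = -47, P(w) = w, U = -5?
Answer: 280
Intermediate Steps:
Y = 158 (Y = 8*19 + 6 = 152 + 6 = 158)
F(r, c) = 25 + c (F(r, c) = c + 25 = 25 + c)
o = 122 (o = (25 + 50) - 1*(-47) = 75 + 47 = 122)
Y + o = 158 + 122 = 280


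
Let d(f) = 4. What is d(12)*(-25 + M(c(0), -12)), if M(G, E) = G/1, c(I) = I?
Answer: -100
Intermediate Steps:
M(G, E) = G (M(G, E) = G*1 = G)
d(12)*(-25 + M(c(0), -12)) = 4*(-25 + 0) = 4*(-25) = -100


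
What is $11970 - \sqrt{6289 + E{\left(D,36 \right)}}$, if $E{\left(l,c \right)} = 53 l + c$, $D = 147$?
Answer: $11970 - 2 \sqrt{3529} \approx 11851.0$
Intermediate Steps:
$E{\left(l,c \right)} = c + 53 l$
$11970 - \sqrt{6289 + E{\left(D,36 \right)}} = 11970 - \sqrt{6289 + \left(36 + 53 \cdot 147\right)} = 11970 - \sqrt{6289 + \left(36 + 7791\right)} = 11970 - \sqrt{6289 + 7827} = 11970 - \sqrt{14116} = 11970 - 2 \sqrt{3529}$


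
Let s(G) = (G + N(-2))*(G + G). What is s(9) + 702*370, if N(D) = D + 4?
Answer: 259938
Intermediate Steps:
N(D) = 4 + D
s(G) = 2*G*(2 + G) (s(G) = (G + (4 - 2))*(G + G) = (G + 2)*(2*G) = (2 + G)*(2*G) = 2*G*(2 + G))
s(9) + 702*370 = 2*9*(2 + 9) + 702*370 = 2*9*11 + 259740 = 198 + 259740 = 259938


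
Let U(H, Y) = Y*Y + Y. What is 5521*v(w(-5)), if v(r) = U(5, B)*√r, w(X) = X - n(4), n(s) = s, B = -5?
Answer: 331260*I ≈ 3.3126e+5*I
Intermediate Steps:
U(H, Y) = Y + Y² (U(H, Y) = Y² + Y = Y + Y²)
w(X) = -4 + X (w(X) = X - 1*4 = X - 4 = -4 + X)
v(r) = 20*√r (v(r) = (-5*(1 - 5))*√r = (-5*(-4))*√r = 20*√r)
5521*v(w(-5)) = 5521*(20*√(-4 - 5)) = 5521*(20*√(-9)) = 5521*(20*(3*I)) = 5521*(60*I) = 331260*I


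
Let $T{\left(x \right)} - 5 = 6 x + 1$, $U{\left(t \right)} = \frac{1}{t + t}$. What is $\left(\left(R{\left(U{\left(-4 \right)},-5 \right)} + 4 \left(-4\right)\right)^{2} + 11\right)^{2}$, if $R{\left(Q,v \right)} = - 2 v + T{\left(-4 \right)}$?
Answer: $344569$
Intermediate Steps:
$U{\left(t \right)} = \frac{1}{2 t}$
$T{\left(x \right)} = 6 + 6 x$ ($T{\left(x \right)} = 5 + \left(6 x + 1\right) = 5 + \left(1 + 6 x\right) = 6 + 6 x$)
$R{\left(Q,v \right)} = -18 - 2 v$ ($R{\left(Q,v \right)} = - 2 v + \left(6 + 6 \left(-4\right)\right) = - 2 v + \left(6 - 24\right) = - 2 v - 18 = -18 - 2 v$)
$\left(\left(R{\left(U{\left(-4 \right)},-5 \right)} + 4 \left(-4\right)\right)^{2} + 11\right)^{2} = \left(\left(\left(-18 - -10\right) + 4 \left(-4\right)\right)^{2} + 11\right)^{2} = \left(\left(\left(-18 + 10\right) - 16\right)^{2} + 11\right)^{2} = \left(\left(-8 - 16\right)^{2} + 11\right)^{2} = \left(\left(-24\right)^{2} + 11\right)^{2} = \left(576 + 11\right)^{2} = 587^{2} = 344569$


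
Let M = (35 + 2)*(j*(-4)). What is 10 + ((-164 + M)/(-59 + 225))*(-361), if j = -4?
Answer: -76424/83 ≈ -920.77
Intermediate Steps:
M = 592 (M = (35 + 2)*(-4*(-4)) = 37*16 = 592)
10 + ((-164 + M)/(-59 + 225))*(-361) = 10 + ((-164 + 592)/(-59 + 225))*(-361) = 10 + (428/166)*(-361) = 10 + (428*(1/166))*(-361) = 10 + (214/83)*(-361) = 10 - 77254/83 = -76424/83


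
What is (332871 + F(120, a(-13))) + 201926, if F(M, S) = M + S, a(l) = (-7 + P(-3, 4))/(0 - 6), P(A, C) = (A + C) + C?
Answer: 1604752/3 ≈ 5.3492e+5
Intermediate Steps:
P(A, C) = A + 2*C
a(l) = 1/3 (a(l) = (-7 + (-3 + 2*4))/(0 - 6) = (-7 + (-3 + 8))/(-6) = (-7 + 5)*(-1/6) = -2*(-1/6) = 1/3)
(332871 + F(120, a(-13))) + 201926 = (332871 + (120 + 1/3)) + 201926 = (332871 + 361/3) + 201926 = 998974/3 + 201926 = 1604752/3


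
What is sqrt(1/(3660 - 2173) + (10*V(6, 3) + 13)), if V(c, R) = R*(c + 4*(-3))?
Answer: 6*I*sqrt(10257326)/1487 ≈ 12.923*I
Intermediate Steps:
V(c, R) = R*(-12 + c) (V(c, R) = R*(c - 12) = R*(-12 + c))
sqrt(1/(3660 - 2173) + (10*V(6, 3) + 13)) = sqrt(1/(3660 - 2173) + (10*(3*(-12 + 6)) + 13)) = sqrt(1/1487 + (10*(3*(-6)) + 13)) = sqrt(1/1487 + (10*(-18) + 13)) = sqrt(1/1487 + (-180 + 13)) = sqrt(1/1487 - 167) = sqrt(-248328/1487) = 6*I*sqrt(10257326)/1487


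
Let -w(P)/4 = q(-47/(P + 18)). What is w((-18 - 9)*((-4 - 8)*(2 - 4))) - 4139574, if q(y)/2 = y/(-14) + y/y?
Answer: -9127778216/2205 ≈ -4.1396e+6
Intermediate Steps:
q(y) = 2 - y/7 (q(y) = 2*(y/(-14) + y/y) = 2*(y*(-1/14) + 1) = 2*(-y/14 + 1) = 2*(1 - y/14) = 2 - y/7)
w(P) = -8 - 188/(7*(18 + P)) (w(P) = -4*(2 - (-47)/(7*(P + 18))) = -4*(2 - (-47)/(7*(18 + P))) = -4*(2 + 47/(7*(18 + P))) = -8 - 188/(7*(18 + P)))
w((-18 - 9)*((-4 - 8)*(2 - 4))) - 4139574 = 4*(-299 - 14*(-18 - 9)*(-4 - 8)*(2 - 4))/(7*(18 + (-18 - 9)*((-4 - 8)*(2 - 4)))) - 4139574 = 4*(-299 - (-378)*(-12*(-2)))/(7*(18 - (-324)*(-2))) - 4139574 = 4*(-299 - (-378)*24)/(7*(18 - 27*24)) - 4139574 = 4*(-299 - 14*(-648))/(7*(18 - 648)) - 4139574 = (4/7)*(-299 + 9072)/(-630) - 4139574 = (4/7)*(-1/630)*8773 - 4139574 = -17546/2205 - 4139574 = -9127778216/2205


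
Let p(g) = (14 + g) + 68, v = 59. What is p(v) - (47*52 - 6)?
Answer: -2297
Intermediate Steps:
p(g) = 82 + g
p(v) - (47*52 - 6) = (82 + 59) - (47*52 - 6) = 141 - (2444 - 6) = 141 - 1*2438 = 141 - 2438 = -2297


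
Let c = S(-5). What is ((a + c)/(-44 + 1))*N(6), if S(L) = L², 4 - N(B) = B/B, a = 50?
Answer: -225/43 ≈ -5.2326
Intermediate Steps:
N(B) = 3 (N(B) = 4 - B/B = 4 - 1*1 = 4 - 1 = 3)
c = 25 (c = (-5)² = 25)
((a + c)/(-44 + 1))*N(6) = ((50 + 25)/(-44 + 1))*3 = (75/(-43))*3 = (75*(-1/43))*3 = -75/43*3 = -225/43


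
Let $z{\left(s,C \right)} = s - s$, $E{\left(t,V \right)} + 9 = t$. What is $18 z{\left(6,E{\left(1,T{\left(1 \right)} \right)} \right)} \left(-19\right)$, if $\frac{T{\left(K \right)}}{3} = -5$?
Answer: $0$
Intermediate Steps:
$T{\left(K \right)} = -15$ ($T{\left(K \right)} = 3 \left(-5\right) = -15$)
$E{\left(t,V \right)} = -9 + t$
$z{\left(s,C \right)} = 0$
$18 z{\left(6,E{\left(1,T{\left(1 \right)} \right)} \right)} \left(-19\right) = 18 \cdot 0 \left(-19\right) = 0 \left(-19\right) = 0$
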